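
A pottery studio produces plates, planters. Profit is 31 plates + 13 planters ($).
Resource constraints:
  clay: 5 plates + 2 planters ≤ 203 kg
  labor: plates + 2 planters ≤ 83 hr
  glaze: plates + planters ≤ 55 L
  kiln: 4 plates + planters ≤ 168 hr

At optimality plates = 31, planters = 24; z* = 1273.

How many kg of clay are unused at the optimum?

0

clay used = 5·31 + 2·24 = 203; slack = 203 − 203 = 0.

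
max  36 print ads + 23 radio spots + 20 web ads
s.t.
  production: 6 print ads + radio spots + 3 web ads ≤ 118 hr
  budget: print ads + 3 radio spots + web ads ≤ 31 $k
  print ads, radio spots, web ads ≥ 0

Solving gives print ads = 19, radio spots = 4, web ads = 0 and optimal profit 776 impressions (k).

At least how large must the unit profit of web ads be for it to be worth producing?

At the optimum: production uses 118 of 118 (binding); budget uses 31 of 31 (binding).
From A_Bᵀ y = c: 6·y_production + 1·y_budget = 36; 1·y_production + 3·y_budget = 23.
→ y_production = 5 and y_budget = 6.
web ads enters the basis when its profit ≥ yᵀa₃ = 5·3 + 6·1 = 21.

21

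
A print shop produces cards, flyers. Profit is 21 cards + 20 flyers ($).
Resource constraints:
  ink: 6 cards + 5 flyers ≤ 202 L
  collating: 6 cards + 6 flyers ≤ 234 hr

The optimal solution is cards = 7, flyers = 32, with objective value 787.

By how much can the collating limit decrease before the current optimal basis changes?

32

Binding constraints: ink, collating. The basis is B = [[6,5],[6,6]] with det 6.
Per unit decrease in collating, x* moves by d = (0.8333, -1).
The basis stays optimal until flyers reaches 0; allowable decrease = 32 hr.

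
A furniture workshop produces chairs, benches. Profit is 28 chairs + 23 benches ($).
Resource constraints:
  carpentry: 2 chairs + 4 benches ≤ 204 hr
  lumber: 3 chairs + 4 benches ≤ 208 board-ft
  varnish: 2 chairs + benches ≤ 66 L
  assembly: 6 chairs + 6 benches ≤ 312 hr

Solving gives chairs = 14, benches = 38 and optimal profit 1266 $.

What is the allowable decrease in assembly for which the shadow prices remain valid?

114

Binding constraints: varnish, assembly. The basis is B = [[2,1],[6,6]] with det 6.
Per unit decrease in assembly, x* moves by d = (0.1667, -0.3333).
The basis stays optimal until benches reaches 0; allowable decrease = 114 hr.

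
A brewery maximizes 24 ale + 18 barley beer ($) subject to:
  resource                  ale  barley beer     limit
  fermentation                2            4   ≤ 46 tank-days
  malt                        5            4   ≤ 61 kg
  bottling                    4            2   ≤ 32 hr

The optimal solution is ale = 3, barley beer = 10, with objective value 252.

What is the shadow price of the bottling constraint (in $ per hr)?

Binding: fermentation and bottling. Non-binding: malt (6 unused).
Since malt is not tight, its dual is 0.
Dual feasibility on the basic columns requires 2·y_fermentation + 4·y_bottling = 24, 4·y_fermentation + 2·y_bottling = 18.
→ y_fermentation = 2 and y_bottling = 5.
Shadow price of bottling = 5.

5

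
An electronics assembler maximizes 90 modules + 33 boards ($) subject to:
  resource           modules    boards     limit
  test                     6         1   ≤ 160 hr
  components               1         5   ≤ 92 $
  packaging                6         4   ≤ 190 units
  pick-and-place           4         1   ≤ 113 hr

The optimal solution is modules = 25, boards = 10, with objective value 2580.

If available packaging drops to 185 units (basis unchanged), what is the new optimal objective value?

2550

Binding: test and packaging. Non-binding: components (17 unused), pick-and-place (3 unused).
Slack constraints have shadow price 0 (complementary slackness).
Dual feasibility on the basic columns requires 6·y_test + 6·y_packaging = 90, 1·y_test + 4·y_packaging = 33.
Solving: y_test = 9, y_packaging = 6.
Δz = y_packaging·Δb = 6 × (-5) = -30, so new z* = 2580 − 30 = 2550.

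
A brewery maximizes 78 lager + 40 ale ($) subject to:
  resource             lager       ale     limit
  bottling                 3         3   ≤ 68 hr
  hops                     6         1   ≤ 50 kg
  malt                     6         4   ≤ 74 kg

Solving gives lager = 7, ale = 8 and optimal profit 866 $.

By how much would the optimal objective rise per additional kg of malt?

Binding: hops and malt. Non-binding: bottling (23 unused).
Slack constraints have shadow price 0 (complementary slackness).
Dual feasibility on the basic columns requires 6·y_hops + 6·y_malt = 78, 1·y_hops + 4·y_malt = 40.
Solving: y_hops = 4, y_malt = 9.
Shadow price of malt = 9.

9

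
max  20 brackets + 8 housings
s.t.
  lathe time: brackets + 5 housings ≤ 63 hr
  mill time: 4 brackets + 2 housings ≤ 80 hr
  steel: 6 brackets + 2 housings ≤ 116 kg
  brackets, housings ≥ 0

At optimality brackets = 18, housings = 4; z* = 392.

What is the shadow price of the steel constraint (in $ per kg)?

Check each constraint at x*: lathe time 38/63 (slack 25); mill time 80/80 (tight); steel 116/116 (tight).
Slack constraints have shadow price 0 (complementary slackness).
The binding rows give the dual system: 4·y_mill time + 6·y_steel = 20 and 2·y_mill time + 2·y_steel = 8.
→ y_mill time = 2 and y_steel = 2.
Shadow price of steel = 2.

2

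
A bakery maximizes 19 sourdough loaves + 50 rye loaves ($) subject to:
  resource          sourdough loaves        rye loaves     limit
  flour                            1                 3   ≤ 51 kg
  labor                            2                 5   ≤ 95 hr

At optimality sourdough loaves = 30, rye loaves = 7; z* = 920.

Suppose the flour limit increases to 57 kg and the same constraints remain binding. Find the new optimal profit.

Check each constraint at x*: flour 51/51 (tight); labor 95/95 (tight).
The binding rows give the dual system: 1·y_flour + 2·y_labor = 19 and 3·y_flour + 5·y_labor = 50.
Solving: y_flour = 5, y_labor = 7.
Δz = y_flour·Δb = 5 × (6) = 30, so new z* = 920 + 30 = 950.

950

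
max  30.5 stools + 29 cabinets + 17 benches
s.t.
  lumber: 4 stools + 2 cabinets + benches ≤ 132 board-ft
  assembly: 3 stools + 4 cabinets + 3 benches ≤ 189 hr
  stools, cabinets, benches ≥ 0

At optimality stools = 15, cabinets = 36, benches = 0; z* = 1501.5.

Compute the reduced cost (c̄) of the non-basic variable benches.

-3

At the optimum: lumber uses 132 of 132 (binding); assembly uses 189 of 189 (binding).
Dual feasibility on the basic columns requires 4·y_lumber + 3·y_assembly = 30.5, 2·y_lumber + 4·y_assembly = 29.
Solving: y_lumber = 3.5, y_assembly = 5.5.
Reduced cost of benches: c₃ − yᵀa₃ = 17 − (3.5·1 + 5.5·3) = 17 − 20 = -3.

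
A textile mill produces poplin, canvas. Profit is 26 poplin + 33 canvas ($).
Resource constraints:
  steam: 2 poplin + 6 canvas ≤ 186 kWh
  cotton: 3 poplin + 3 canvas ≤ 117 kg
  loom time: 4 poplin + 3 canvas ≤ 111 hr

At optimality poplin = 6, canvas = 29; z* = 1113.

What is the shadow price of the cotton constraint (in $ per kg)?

At the optimum: steam uses 186 of 186 (binding); cotton uses 105 of 117 (slack = 12); loom time uses 111 of 111 (binding).
Slack constraints have shadow price 0 (complementary slackness).
The binding rows give the dual system: 2·y_steam + 4·y_loom time = 26 and 6·y_steam + 3·y_loom time = 33.
→ y_steam = 3 and y_loom time = 5.
Shadow price of cotton = 0.

0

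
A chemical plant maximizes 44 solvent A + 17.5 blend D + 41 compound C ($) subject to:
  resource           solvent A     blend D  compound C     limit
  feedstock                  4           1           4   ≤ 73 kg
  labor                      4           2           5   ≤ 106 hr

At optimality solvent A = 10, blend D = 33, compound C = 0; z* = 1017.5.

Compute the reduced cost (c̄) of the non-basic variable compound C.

-9.5

At the optimum: feedstock uses 73 of 73 (binding); labor uses 106 of 106 (binding).
From A_Bᵀ y = c: 4·y_feedstock + 4·y_labor = 44; 1·y_feedstock + 2·y_labor = 17.5.
This yields shadow prices y_feedstock = 4.5, y_labor = 6.5.
Reduced cost of compound C: c₃ − yᵀa₃ = 41 − (4.5·4 + 6.5·5) = 41 − 50.5 = -9.5.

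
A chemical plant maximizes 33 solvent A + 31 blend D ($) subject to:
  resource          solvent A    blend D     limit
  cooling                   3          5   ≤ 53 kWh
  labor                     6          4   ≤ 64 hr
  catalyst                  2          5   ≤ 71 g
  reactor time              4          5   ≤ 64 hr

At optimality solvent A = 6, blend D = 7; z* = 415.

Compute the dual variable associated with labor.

At the optimum: cooling uses 53 of 53 (binding); labor uses 64 of 64 (binding); catalyst uses 47 of 71 (slack = 24); reactor time uses 59 of 64 (slack = 5).
Slack constraints have shadow price 0 (complementary slackness).
The binding rows give the dual system: 3·y_cooling + 6·y_labor = 33 and 5·y_cooling + 4·y_labor = 31.
This yields shadow prices y_cooling = 3, y_labor = 4.
Shadow price of labor = 4.

4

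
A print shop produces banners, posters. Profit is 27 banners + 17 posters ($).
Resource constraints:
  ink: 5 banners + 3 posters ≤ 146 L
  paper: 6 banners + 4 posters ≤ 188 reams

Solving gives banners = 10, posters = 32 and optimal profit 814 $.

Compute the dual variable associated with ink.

3

Both ink and paper are binding at x*.
The binding rows give the dual system: 5·y_ink + 6·y_paper = 27 and 3·y_ink + 4·y_paper = 17.
This yields shadow prices y_ink = 3, y_paper = 2.
Shadow price of ink = 3.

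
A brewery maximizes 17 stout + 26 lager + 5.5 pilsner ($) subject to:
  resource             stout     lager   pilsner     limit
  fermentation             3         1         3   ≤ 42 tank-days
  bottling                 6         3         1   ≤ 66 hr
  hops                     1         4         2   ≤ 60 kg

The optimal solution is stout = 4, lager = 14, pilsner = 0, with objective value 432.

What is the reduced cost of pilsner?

At the optimum: fermentation uses 26 of 42 (slack = 16); bottling uses 66 of 66 (binding); hops uses 60 of 60 (binding).
Slack constraints have shadow price 0 (complementary slackness).
The binding rows give the dual system: 6·y_bottling + 1·y_hops = 17 and 3·y_bottling + 4·y_hops = 26.
→ y_bottling = 2 and y_hops = 5.
Reduced cost of pilsner: c₃ − yᵀa₃ = 5.5 − (2·1 + 5·2) = 5.5 − 12 = -6.5.

-6.5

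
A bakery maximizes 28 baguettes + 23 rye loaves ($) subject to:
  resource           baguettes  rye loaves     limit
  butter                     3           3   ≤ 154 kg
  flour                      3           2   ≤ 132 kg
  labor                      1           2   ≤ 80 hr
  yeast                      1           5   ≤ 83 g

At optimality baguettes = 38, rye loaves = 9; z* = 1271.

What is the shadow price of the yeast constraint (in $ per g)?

Check each constraint at x*: butter 141/154 (slack 13); flour 132/132 (tight); labor 56/80 (slack 24); yeast 83/83 (tight).
Since butter, labor are not tight, their duals are 0.
From A_Bᵀ y = c: 3·y_flour + 1·y_yeast = 28; 2·y_flour + 5·y_yeast = 23.
Solving: y_flour = 9, y_yeast = 1.
Shadow price of yeast = 1.

1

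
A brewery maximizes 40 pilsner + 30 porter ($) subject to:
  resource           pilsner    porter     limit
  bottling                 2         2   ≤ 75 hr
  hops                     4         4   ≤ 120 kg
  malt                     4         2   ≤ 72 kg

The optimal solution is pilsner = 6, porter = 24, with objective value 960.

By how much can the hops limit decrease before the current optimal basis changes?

Binding constraints: hops, malt. The basis is B = [[4,4],[4,2]] with det -8.
Per unit decrease in hops, x* moves by d = (0.25, -0.5).
The basis stays optimal until porter reaches 0; allowable decrease = 48 kg.

48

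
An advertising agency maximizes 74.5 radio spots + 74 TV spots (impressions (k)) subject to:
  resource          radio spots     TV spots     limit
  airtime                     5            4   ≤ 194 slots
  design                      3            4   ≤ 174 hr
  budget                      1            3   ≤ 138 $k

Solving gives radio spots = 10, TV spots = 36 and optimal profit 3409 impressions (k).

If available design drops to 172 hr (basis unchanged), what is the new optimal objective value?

3391

At the optimum: airtime uses 194 of 194 (binding); design uses 174 of 174 (binding); budget uses 118 of 138 (slack = 20).
Slack constraints have shadow price 0 (complementary slackness).
Dual feasibility on the basic columns requires 5·y_airtime + 3·y_design = 74.5, 4·y_airtime + 4·y_design = 74.
Solving: y_airtime = 9.5, y_design = 9.
Δz = y_design·Δb = 9 × (-2) = -18, so new z* = 3409 − 18 = 3391.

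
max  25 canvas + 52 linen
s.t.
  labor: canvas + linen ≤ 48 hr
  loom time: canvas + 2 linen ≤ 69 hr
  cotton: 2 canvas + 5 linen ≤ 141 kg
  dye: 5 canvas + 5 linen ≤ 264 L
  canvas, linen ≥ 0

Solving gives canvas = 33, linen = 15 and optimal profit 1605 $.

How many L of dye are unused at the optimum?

24

dye used = 5·33 + 5·15 = 240; slack = 264 − 240 = 24.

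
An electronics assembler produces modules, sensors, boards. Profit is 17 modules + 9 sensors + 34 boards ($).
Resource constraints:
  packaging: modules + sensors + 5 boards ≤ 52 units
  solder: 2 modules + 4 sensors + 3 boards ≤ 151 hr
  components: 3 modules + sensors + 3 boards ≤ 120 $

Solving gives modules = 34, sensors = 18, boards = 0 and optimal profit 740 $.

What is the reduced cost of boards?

Check each constraint at x*: packaging 52/52 (tight); solder 140/151 (slack 11); components 120/120 (tight).
Slack constraints have shadow price 0 (complementary slackness).
From A_Bᵀ y = c: 1·y_packaging + 3·y_components = 17; 1·y_packaging + 1·y_components = 9.
This yields shadow prices y_packaging = 5, y_components = 4.
Reduced cost of boards: c₃ − yᵀa₃ = 34 − (5·5 + 4·3) = 34 − 37 = -3.

-3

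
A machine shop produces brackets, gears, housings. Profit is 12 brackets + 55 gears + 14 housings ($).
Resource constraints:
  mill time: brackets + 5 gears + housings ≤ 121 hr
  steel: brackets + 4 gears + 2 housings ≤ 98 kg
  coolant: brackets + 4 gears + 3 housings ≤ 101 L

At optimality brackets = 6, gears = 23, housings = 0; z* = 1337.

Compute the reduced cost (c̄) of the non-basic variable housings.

At the optimum: mill time uses 121 of 121 (binding); steel uses 98 of 98 (binding); coolant uses 98 of 101 (slack = 3).
Since coolant is not tight, its dual is 0.
From A_Bᵀ y = c: 1·y_mill time + 1·y_steel = 12; 5·y_mill time + 4·y_steel = 55.
→ y_mill time = 7 and y_steel = 5.
Reduced cost of housings: c₃ − yᵀa₃ = 14 − (7·1 + 5·2) = 14 − 17 = -3.

-3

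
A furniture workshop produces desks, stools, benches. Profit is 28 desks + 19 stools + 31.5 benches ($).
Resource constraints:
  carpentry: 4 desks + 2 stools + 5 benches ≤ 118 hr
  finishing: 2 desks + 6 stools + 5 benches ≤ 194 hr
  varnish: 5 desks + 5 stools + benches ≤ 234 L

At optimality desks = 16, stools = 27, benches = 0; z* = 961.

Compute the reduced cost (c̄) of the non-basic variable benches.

At the optimum: carpentry uses 118 of 118 (binding); finishing uses 194 of 194 (binding); varnish uses 215 of 234 (slack = 19).
By complementary slackness, y = 0 for the non-binding constraint.
The binding rows give the dual system: 4·y_carpentry + 2·y_finishing = 28 and 2·y_carpentry + 6·y_finishing = 19.
Solving: y_carpentry = 6.5, y_finishing = 1.
Reduced cost of benches: c₃ − yᵀa₃ = 31.5 − (6.5·5 + 1·5) = 31.5 − 37.5 = -6.

-6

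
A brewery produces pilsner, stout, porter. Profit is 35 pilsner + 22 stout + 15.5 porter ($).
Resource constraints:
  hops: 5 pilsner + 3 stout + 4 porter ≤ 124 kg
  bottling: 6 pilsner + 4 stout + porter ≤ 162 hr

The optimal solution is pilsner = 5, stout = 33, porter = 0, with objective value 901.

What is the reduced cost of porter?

-3

Check each constraint at x*: hops 124/124 (tight); bottling 162/162 (tight).
Dual feasibility on the basic columns requires 5·y_hops + 6·y_bottling = 35, 3·y_hops + 4·y_bottling = 22.
This yields shadow prices y_hops = 4, y_bottling = 2.5.
Reduced cost of porter: c₃ − yᵀa₃ = 15.5 − (4·4 + 2.5·1) = 15.5 − 18.5 = -3.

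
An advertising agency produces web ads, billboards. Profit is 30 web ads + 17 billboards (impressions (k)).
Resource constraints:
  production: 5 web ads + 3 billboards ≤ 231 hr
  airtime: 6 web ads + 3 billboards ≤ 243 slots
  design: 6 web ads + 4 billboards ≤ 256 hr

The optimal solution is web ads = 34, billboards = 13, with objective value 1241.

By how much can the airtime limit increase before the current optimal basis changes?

13

Binding constraints: airtime, design. The basis is B = [[6,3],[6,4]] with det 6.
Per unit increase in airtime, x* moves by d = (0.6667, -1).
The basis stays optimal until billboards reaches 0; allowable increase = 13 slots.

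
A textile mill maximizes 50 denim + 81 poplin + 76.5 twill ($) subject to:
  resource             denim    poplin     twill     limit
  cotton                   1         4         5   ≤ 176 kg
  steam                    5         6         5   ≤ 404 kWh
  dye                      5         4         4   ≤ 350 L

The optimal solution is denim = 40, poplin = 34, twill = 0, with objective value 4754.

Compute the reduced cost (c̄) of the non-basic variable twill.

At the optimum: cotton uses 176 of 176 (binding); steam uses 404 of 404 (binding); dye uses 336 of 350 (slack = 14).
Since dye is not tight, its dual is 0.
The binding rows give the dual system: 1·y_cotton + 5·y_steam = 50 and 4·y_cotton + 6·y_steam = 81.
Solving: y_cotton = 7.5, y_steam = 8.5.
Reduced cost of twill: c₃ − yᵀa₃ = 76.5 − (7.5·5 + 8.5·5) = 76.5 − 80 = -3.5.

-3.5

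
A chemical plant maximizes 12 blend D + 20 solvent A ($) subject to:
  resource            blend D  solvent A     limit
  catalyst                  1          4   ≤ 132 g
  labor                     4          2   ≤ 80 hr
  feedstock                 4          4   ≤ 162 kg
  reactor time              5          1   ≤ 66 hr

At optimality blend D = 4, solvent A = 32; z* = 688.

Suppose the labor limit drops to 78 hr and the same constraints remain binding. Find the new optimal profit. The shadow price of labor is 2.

Δb = -2, so new z* = 688 + (2)·(-2) = 688 − 4 = 684.

684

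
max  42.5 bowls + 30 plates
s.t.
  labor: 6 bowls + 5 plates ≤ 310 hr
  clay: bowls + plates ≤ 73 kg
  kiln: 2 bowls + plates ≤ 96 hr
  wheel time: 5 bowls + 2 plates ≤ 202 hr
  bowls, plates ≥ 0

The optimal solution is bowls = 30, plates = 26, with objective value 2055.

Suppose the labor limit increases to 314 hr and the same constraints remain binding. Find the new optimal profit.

2075

At the optimum: labor uses 310 of 310 (binding); clay uses 56 of 73 (slack = 17); kiln uses 86 of 96 (slack = 10); wheel time uses 202 of 202 (binding).
Since clay, kiln are not tight, their duals are 0.
The binding rows give the dual system: 6·y_labor + 5·y_wheel time = 42.5 and 5·y_labor + 2·y_wheel time = 30.
Solving: y_labor = 5, y_wheel time = 2.5.
Δz = y_labor·Δb = 5 × (4) = 20, so new z* = 2055 + 20 = 2075.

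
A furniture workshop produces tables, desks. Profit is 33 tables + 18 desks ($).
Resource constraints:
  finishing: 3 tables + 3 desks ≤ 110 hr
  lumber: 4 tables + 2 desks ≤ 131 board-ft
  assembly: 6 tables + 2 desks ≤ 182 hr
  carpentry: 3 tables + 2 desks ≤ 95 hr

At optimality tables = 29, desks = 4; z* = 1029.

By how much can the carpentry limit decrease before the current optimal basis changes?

Binding constraints: assembly, carpentry. The basis is B = [[6,2],[3,2]] with det 6.
Per unit decrease in carpentry, x* moves by d = (0.3333, -1).
The basis stays optimal until desks reaches 0; allowable decrease = 4 hr.

4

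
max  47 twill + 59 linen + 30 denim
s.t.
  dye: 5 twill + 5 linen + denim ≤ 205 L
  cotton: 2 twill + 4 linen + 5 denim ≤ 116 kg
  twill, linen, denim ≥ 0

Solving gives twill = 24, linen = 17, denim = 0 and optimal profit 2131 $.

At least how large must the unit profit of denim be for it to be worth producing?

37

Check each constraint at x*: dye 205/205 (tight); cotton 116/116 (tight).
Dual feasibility on the basic columns requires 5·y_dye + 2·y_cotton = 47, 5·y_dye + 4·y_cotton = 59.
→ y_dye = 7 and y_cotton = 6.
denim enters the basis when its profit ≥ yᵀa₃ = 7·1 + 6·5 = 37.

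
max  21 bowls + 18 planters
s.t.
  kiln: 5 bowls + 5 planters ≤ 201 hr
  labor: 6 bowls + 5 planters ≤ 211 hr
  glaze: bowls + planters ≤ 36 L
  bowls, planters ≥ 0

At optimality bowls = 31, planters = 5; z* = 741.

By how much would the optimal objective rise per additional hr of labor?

Check each constraint at x*: kiln 180/201 (slack 21); labor 211/211 (tight); glaze 36/36 (tight).
Since kiln is not tight, its dual is 0.
Dual feasibility on the basic columns requires 6·y_labor + 1·y_glaze = 21, 5·y_labor + 1·y_glaze = 18.
Solving: y_labor = 3, y_glaze = 3.
Shadow price of labor = 3.

3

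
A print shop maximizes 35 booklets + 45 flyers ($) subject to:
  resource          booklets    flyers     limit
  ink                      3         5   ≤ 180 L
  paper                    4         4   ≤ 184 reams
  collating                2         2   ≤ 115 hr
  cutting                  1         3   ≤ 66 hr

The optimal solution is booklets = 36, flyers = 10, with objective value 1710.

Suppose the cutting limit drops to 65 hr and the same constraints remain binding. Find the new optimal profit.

1705

At the optimum: ink uses 158 of 180 (slack = 22); paper uses 184 of 184 (binding); collating uses 92 of 115 (slack = 23); cutting uses 66 of 66 (binding).
Since ink, collating are not tight, their duals are 0.
Dual feasibility on the basic columns requires 4·y_paper + 1·y_cutting = 35, 4·y_paper + 3·y_cutting = 45.
Solving: y_paper = 7.5, y_cutting = 5.
Δz = y_cutting·Δb = 5 × (-1) = -5, so new z* = 1710 − 5 = 1705.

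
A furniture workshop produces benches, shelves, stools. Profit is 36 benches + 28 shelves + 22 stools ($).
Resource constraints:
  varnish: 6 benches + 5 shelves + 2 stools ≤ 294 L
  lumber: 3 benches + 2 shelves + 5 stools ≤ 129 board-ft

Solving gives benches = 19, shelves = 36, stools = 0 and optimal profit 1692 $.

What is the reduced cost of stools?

-6

Both varnish and lumber are binding at x*.
Dual feasibility on the basic columns requires 6·y_varnish + 3·y_lumber = 36, 5·y_varnish + 2·y_lumber = 28.
This yields shadow prices y_varnish = 4, y_lumber = 4.
Reduced cost of stools: c₃ − yᵀa₃ = 22 − (4·2 + 4·5) = 22 − 28 = -6.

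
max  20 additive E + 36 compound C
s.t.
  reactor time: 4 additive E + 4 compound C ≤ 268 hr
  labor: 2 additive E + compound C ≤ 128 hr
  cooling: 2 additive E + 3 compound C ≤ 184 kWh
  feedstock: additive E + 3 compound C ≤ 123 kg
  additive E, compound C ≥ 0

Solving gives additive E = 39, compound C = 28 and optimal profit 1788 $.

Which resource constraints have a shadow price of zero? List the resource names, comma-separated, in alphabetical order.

cooling, labor

reactor time: 268/268 (binding)
labor: 106/128 (slack 22)
cooling: 162/184 (slack 22)
feedstock: 123/123 (binding)
By complementary slackness, a constraint with positive slack has shadow price 0 → cooling, labor.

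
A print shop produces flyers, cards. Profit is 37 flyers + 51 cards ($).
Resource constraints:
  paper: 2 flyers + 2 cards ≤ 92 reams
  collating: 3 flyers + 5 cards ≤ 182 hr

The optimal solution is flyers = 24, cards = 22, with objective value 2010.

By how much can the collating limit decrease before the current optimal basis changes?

Binding constraints: paper, collating. The basis is B = [[2,2],[3,5]] with det 4.
Per unit decrease in collating, x* moves by d = (0.5, -0.5).
The basis stays optimal until cards reaches 0; allowable decrease = 44 hr.

44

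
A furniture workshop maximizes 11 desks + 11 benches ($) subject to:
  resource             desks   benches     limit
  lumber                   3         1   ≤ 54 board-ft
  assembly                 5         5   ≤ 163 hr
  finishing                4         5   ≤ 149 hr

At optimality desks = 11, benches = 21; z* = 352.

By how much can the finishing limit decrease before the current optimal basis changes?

Binding constraints: lumber, finishing. The basis is B = [[3,1],[4,5]] with det 11.
Per unit decrease in finishing, x* moves by d = (0.0909, -0.2727).
The basis stays optimal until benches reaches 0; allowable decrease = 77 hr.

77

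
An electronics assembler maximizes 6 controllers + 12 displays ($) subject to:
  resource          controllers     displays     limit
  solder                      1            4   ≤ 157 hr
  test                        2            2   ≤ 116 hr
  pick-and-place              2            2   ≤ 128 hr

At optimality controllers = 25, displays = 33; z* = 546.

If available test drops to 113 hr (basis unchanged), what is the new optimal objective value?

540

Binding: solder and test. Non-binding: pick-and-place (12 unused).
Since pick-and-place is not tight, its dual is 0.
Dual feasibility on the basic columns requires 1·y_solder + 2·y_test = 6, 4·y_solder + 2·y_test = 12.
Solving: y_solder = 2, y_test = 2.
Δz = y_test·Δb = 2 × (-3) = -6, so new z* = 546 − 6 = 540.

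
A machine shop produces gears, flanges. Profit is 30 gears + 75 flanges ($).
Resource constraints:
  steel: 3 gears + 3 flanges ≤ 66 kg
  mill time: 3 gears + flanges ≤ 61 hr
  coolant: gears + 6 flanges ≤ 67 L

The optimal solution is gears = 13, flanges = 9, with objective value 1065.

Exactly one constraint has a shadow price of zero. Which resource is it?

steel: 66/66 (binding)
mill time: 48/61 (slack 13)
coolant: 67/67 (binding)
By complementary slackness, a constraint with positive slack has shadow price 0 → mill time.

mill time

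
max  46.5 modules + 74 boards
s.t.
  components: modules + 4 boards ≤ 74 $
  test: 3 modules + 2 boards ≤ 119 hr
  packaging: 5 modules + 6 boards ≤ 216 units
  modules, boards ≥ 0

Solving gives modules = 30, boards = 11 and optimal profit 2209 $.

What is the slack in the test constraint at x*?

test used = 3·30 + 2·11 = 112; slack = 119 − 112 = 7.

7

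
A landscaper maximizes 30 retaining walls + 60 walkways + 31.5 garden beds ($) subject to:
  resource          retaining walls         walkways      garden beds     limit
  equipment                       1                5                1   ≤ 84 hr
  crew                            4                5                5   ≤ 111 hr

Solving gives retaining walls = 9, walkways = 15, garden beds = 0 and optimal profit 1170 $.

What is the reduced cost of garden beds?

Both equipment and crew are binding at x*.
Dual feasibility on the basic columns requires 1·y_equipment + 4·y_crew = 30, 5·y_equipment + 5·y_crew = 60.
→ y_equipment = 6 and y_crew = 6.
Reduced cost of garden beds: c₃ − yᵀa₃ = 31.5 − (6·1 + 6·5) = 31.5 − 36 = -4.5.

-4.5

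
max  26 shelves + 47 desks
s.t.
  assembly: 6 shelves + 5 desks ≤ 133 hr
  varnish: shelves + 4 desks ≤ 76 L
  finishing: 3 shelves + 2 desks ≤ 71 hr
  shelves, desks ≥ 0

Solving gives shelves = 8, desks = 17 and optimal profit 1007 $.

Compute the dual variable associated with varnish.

8

At the optimum: assembly uses 133 of 133 (binding); varnish uses 76 of 76 (binding); finishing uses 58 of 71 (slack = 13).
By complementary slackness, y = 0 for the non-binding constraint.
From A_Bᵀ y = c: 6·y_assembly + 1·y_varnish = 26; 5·y_assembly + 4·y_varnish = 47.
This yields shadow prices y_assembly = 3, y_varnish = 8.
Shadow price of varnish = 8.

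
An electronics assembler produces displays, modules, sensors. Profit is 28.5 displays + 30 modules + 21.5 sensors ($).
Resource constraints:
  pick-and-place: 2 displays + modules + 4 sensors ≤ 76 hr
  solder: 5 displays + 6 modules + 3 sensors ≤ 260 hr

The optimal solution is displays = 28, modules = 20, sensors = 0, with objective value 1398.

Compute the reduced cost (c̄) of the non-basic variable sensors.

-4

At the optimum: pick-and-place uses 76 of 76 (binding); solder uses 260 of 260 (binding).
The binding rows give the dual system: 2·y_pick-and-place + 5·y_solder = 28.5 and 1·y_pick-and-place + 6·y_solder = 30.
Solving: y_pick-and-place = 3, y_solder = 4.5.
Reduced cost of sensors: c₃ − yᵀa₃ = 21.5 − (3·4 + 4.5·3) = 21.5 − 25.5 = -4.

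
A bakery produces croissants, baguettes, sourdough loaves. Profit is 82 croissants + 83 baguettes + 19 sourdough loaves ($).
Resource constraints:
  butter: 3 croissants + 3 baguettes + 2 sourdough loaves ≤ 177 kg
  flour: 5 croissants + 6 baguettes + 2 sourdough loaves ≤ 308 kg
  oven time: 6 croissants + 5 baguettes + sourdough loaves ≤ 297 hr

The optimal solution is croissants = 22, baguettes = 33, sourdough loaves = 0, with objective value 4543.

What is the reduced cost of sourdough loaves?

At the optimum: butter uses 165 of 177 (slack = 12); flour uses 308 of 308 (binding); oven time uses 297 of 297 (binding).
Since butter is not tight, its dual is 0.
Dual feasibility on the basic columns requires 5·y_flour + 6·y_oven time = 82, 6·y_flour + 5·y_oven time = 83.
Solving: y_flour = 8, y_oven time = 7.
Reduced cost of sourdough loaves: c₃ − yᵀa₃ = 19 − (8·2 + 7·1) = 19 − 23 = -4.

-4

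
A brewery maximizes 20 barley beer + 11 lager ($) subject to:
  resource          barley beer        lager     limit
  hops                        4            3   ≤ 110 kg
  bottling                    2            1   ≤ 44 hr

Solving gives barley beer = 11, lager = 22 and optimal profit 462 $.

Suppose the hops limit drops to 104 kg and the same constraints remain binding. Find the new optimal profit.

Check each constraint at x*: hops 110/110 (tight); bottling 44/44 (tight).
Dual feasibility on the basic columns requires 4·y_hops + 2·y_bottling = 20, 3·y_hops + 1·y_bottling = 11.
Solving: y_hops = 1, y_bottling = 8.
Δz = y_hops·Δb = 1 × (-6) = -6, so new z* = 462 − 6 = 456.

456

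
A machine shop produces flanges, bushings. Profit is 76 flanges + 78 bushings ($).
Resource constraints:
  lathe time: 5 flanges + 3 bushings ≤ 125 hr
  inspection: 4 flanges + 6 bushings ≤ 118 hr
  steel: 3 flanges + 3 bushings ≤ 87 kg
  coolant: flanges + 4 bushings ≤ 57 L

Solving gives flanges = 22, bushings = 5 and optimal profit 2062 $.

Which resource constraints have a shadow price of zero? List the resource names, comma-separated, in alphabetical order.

lathe time: 125/125 (binding)
inspection: 118/118 (binding)
steel: 81/87 (slack 6)
coolant: 42/57 (slack 15)
By complementary slackness, a constraint with positive slack has shadow price 0 → coolant, steel.

coolant, steel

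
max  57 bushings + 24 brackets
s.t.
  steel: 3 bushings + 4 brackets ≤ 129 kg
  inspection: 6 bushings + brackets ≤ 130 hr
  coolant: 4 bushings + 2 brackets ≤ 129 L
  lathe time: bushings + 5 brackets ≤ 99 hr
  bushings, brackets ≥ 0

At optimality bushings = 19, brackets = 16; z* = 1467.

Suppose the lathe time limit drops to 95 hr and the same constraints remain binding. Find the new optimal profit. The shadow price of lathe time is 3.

1455

Δb = -4, so new z* = 1467 + (3)·(-4) = 1467 − 12 = 1455.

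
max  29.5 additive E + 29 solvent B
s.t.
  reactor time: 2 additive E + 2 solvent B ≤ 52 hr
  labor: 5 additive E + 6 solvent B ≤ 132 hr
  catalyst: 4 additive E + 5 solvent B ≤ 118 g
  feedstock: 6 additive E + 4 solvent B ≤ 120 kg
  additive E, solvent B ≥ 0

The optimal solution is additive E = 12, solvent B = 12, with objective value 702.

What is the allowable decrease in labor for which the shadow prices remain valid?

Binding constraints: labor, feedstock. The basis is B = [[5,6],[6,4]] with det -16.
Per unit decrease in labor, x* moves by d = (0.25, -0.375).
The basis stays optimal until solvent B reaches 0; allowable decrease = 32 hr.

32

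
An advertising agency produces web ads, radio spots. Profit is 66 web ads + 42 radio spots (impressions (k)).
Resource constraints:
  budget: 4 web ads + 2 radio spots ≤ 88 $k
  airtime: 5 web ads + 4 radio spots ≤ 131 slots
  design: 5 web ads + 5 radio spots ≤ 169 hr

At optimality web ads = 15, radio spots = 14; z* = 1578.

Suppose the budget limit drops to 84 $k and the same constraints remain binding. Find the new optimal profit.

Check each constraint at x*: budget 88/88 (tight); airtime 131/131 (tight); design 145/169 (slack 24).
Slack constraints have shadow price 0 (complementary slackness).
Dual feasibility on the basic columns requires 4·y_budget + 5·y_airtime = 66, 2·y_budget + 4·y_airtime = 42.
This yields shadow prices y_budget = 9, y_airtime = 6.
Δz = y_budget·Δb = 9 × (-4) = -36, so new z* = 1578 − 36 = 1542.

1542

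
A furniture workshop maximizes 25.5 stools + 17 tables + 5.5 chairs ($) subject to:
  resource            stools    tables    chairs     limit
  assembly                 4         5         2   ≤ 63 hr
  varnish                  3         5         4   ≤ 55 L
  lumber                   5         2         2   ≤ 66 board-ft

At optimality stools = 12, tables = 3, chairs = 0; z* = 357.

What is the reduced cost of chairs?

-5.5

Check each constraint at x*: assembly 63/63 (tight); varnish 51/55 (slack 4); lumber 66/66 (tight).
By complementary slackness, y = 0 for the non-binding constraint.
The binding rows give the dual system: 4·y_assembly + 5·y_lumber = 25.5 and 5·y_assembly + 2·y_lumber = 17.
Solving: y_assembly = 2, y_lumber = 3.5.
Reduced cost of chairs: c₃ − yᵀa₃ = 5.5 − (2·2 + 3.5·2) = 5.5 − 11 = -5.5.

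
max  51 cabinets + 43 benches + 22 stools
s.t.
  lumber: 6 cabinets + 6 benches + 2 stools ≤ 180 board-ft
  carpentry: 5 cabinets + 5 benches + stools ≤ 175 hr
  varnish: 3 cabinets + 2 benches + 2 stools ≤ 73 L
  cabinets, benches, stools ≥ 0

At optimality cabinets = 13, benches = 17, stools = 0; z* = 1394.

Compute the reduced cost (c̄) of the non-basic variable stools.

-3

Check each constraint at x*: lumber 180/180 (tight); carpentry 150/175 (slack 25); varnish 73/73 (tight).
By complementary slackness, y = 0 for the non-binding constraint.
The binding rows give the dual system: 6·y_lumber + 3·y_varnish = 51 and 6·y_lumber + 2·y_varnish = 43.
This yields shadow prices y_lumber = 4.5, y_varnish = 8.
Reduced cost of stools: c₃ − yᵀa₃ = 22 − (4.5·2 + 8·2) = 22 − 25 = -3.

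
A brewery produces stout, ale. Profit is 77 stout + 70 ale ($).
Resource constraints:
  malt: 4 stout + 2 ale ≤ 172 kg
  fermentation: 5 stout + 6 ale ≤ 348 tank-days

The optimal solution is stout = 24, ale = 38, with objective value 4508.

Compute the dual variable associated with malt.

Both malt and fermentation are binding at x*.
From A_Bᵀ y = c: 4·y_malt + 5·y_fermentation = 77; 2·y_malt + 6·y_fermentation = 70.
→ y_malt = 8 and y_fermentation = 9.
Shadow price of malt = 8.

8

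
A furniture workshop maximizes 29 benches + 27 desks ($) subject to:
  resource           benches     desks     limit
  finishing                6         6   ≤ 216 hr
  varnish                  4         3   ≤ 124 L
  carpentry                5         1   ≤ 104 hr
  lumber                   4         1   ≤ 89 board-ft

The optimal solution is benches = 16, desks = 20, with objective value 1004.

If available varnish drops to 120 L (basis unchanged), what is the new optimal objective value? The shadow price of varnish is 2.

996

Δb = -4, so new z* = 1004 + (2)·(-4) = 1004 − 8 = 996.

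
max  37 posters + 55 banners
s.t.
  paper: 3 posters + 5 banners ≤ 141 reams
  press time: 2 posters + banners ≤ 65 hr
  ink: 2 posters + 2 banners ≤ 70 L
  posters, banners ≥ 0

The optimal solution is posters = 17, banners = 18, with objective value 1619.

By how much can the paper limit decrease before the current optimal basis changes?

Binding constraints: paper, ink. The basis is B = [[3,5],[2,2]] with det -4.
Per unit decrease in paper, x* moves by d = (0.5, -0.5).
The basis stays optimal until press time becomes binding; allowable decrease = 26 reams.

26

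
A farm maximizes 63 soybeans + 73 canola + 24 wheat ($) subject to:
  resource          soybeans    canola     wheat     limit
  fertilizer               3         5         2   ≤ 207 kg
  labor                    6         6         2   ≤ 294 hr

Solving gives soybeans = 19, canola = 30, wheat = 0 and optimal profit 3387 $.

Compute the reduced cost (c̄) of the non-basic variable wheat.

-2

Both fertilizer and labor are binding at x*.
The binding rows give the dual system: 3·y_fertilizer + 6·y_labor = 63 and 5·y_fertilizer + 6·y_labor = 73.
→ y_fertilizer = 5 and y_labor = 8.
Reduced cost of wheat: c₃ − yᵀa₃ = 24 − (5·2 + 8·2) = 24 − 26 = -2.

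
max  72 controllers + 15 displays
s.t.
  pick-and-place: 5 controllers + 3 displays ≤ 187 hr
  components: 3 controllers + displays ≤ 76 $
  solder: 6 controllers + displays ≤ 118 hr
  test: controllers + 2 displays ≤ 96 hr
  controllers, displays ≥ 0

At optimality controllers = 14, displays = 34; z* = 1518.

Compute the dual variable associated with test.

Check each constraint at x*: pick-and-place 172/187 (slack 15); components 76/76 (tight); solder 118/118 (tight); test 82/96 (slack 14).
By complementary slackness, y = 0 for the non-binding constraints.
Dual feasibility on the basic columns requires 3·y_components + 6·y_solder = 72, 1·y_components + 1·y_solder = 15.
Solving: y_components = 6, y_solder = 9.
Shadow price of test = 0.

0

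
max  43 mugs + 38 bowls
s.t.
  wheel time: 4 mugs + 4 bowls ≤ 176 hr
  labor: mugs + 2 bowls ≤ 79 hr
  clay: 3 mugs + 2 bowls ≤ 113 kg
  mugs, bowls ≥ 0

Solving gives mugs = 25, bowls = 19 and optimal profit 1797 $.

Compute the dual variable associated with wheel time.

7

Binding: wheel time and clay. Non-binding: labor (16 unused).
Since labor is not tight, its dual is 0.
Dual feasibility on the basic columns requires 4·y_wheel time + 3·y_clay = 43, 4·y_wheel time + 2·y_clay = 38.
This yields shadow prices y_wheel time = 7, y_clay = 5.
Shadow price of wheel time = 7.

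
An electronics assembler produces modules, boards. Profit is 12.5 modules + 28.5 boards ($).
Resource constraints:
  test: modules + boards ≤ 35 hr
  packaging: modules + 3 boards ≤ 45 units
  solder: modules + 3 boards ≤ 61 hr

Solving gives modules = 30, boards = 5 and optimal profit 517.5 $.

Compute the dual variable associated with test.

At the optimum: test uses 35 of 35 (binding); packaging uses 45 of 45 (binding); solder uses 45 of 61 (slack = 16).
Slack constraints have shadow price 0 (complementary slackness).
From A_Bᵀ y = c: 1·y_test + 1·y_packaging = 12.5; 1·y_test + 3·y_packaging = 28.5.
This yields shadow prices y_test = 4.5, y_packaging = 8.
Shadow price of test = 4.5.

4.5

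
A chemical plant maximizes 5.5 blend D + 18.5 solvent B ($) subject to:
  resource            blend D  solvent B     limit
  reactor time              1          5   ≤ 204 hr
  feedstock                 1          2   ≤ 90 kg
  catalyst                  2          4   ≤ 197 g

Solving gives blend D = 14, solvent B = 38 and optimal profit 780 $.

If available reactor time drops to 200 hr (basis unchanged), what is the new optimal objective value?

770

At the optimum: reactor time uses 204 of 204 (binding); feedstock uses 90 of 90 (binding); catalyst uses 180 of 197 (slack = 17).
Since catalyst is not tight, its dual is 0.
From A_Bᵀ y = c: 1·y_reactor time + 1·y_feedstock = 5.5; 5·y_reactor time + 2·y_feedstock = 18.5.
Solving: y_reactor time = 2.5, y_feedstock = 3.
Δz = y_reactor time·Δb = 2.5 × (-4) = -10, so new z* = 780 − 10 = 770.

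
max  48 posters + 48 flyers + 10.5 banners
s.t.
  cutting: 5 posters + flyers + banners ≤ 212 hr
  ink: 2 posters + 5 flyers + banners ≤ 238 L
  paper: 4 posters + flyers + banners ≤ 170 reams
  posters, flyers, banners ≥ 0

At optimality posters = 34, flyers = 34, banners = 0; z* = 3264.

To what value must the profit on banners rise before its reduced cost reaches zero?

16

Binding: ink and paper. Non-binding: cutting (8 unused).
Slack constraints have shadow price 0 (complementary slackness).
The binding rows give the dual system: 2·y_ink + 4·y_paper = 48 and 5·y_ink + 1·y_paper = 48.
This yields shadow prices y_ink = 8, y_paper = 8.
banners enters the basis when its profit ≥ yᵀa₃ = 8·1 + 8·1 = 16.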